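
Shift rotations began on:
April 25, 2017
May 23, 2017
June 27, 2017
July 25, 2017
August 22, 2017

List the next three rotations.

September 26, 2017; October 24, 2017; November 28, 2017

These are Tuesdays at 28- or 35-day spacing (28, 35, 28, 28).
The pattern: 4th Tuesday of the month.
4th Tuesday of September 2017: September 26, 2017.
4th Tuesday of October 2017: October 24, 2017.
4th Tuesday of November 2017: November 28, 2017.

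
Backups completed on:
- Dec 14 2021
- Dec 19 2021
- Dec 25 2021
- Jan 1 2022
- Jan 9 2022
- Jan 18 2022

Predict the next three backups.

Intervals are 5, 6, 7, 8, 9 days — an arithmetic progression with common difference 1.
Next gap: 10 days. Jan 18 2022 + 10 days = Jan 28 2022.
Next gap: 11 days. Jan 28 2022 + 11 days = Feb 8 2022.
Next gap: 12 days. Feb 8 2022 + 12 days = Feb 20 2022.

Jan 28 2022, Feb 8 2022, Feb 20 2022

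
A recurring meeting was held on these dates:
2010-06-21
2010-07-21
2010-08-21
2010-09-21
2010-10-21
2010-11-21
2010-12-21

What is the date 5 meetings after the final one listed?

Each date is the 21st; the gaps (30, 31, 31, 30, 31, 30) track the month lengths.
The rule is the 21st of each month.
January 2011: 2011-01-21.
February 2011: 2011-02-21.
Next: March 2011 → 2011-03-21.
Next: April 2011 → 2011-04-21.
Next: May 2011 → 2011-05-21.

2011-05-21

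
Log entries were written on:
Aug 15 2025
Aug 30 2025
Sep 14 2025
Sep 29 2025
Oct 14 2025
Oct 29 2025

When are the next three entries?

Nov 13 2025, Nov 28 2025, Dec 13 2025

Every event comes 15 days after the last (15, 15, 15, 15, 15).
Oct 29 2025 + 15 days = Nov 13 2025.
Nov 13 2025 + 15 days = Nov 28 2025.
Nov 28 2025 + 15 days = Dec 13 2025.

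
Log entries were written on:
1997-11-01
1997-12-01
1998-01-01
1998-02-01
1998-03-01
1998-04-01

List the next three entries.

The day-of-month is always 1 (30, 31, 31, 28, 31 days between events).
So this recurs on the 1st of each month.
Next: May 1998 → 1998-05-01.
June 1998: 1998-06-01.
Next: July 1998 → 1998-07-01.

1998-05-01, 1998-06-01, 1998-07-01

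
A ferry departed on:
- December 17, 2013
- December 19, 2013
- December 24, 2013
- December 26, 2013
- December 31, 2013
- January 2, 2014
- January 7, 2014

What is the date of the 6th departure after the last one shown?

The gap pattern 2, 5, 2, 5, 2, 5 repeats every 2 events.
These are the Tuesdays and Thursdays of each week.
The following Thursday is January 9, 2014.
Next Tuesday: January 14, 2014.
Next Thursday: January 16, 2014.
The following Tuesday is January 21, 2014.
Next Thursday: January 23, 2014.
The following Tuesday is January 28, 2014.

January 28, 2014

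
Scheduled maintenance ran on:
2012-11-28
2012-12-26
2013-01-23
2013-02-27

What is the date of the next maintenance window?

2013-03-27

Gaps: 28, 28, 35 days — a mix of 28 and 35. Every date is a Wednesday.
Each is the 4th Wednesday of its month.
March 2013 — 4th Wednesday is 2013-03-27.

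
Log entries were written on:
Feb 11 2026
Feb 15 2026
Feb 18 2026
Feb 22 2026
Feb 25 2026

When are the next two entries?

The gap pattern 4, 3, 4, 3 repeats every 2 events.
These are the Wednesdays and Sundays of each week.
The following Sunday is Mar 1 2026.
The following Wednesday is Mar 4 2026.

Mar 1 2026, Mar 4 2026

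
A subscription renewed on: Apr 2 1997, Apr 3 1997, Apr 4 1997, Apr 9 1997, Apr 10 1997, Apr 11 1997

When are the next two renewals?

Gaps: 1, 1, 5, 1, 1 days — not constant, but cyclic with period 3.
The events fall on every Wednesday, Thursday and Friday.
The following Wednesday is Apr 16 1997.
The following Thursday is Apr 17 1997.

Apr 16 1997, Apr 17 1997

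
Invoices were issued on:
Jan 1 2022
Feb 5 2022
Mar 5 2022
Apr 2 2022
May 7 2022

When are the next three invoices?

These are Saturdays at 28- or 35-day spacing (35, 28, 28, 35).
The pattern: 1st Saturday of the month.
1st Saturday of June 2022: Jun 4 2022.
1st Saturday of July 2022: Jul 2 2022.
1st Saturday of August 2022: Aug 6 2022.

Jun 4 2022, Jul 2 2022, Aug 6 2022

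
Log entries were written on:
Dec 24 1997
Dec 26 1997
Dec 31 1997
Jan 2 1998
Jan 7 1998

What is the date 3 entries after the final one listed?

Jan 16 1998

The gap pattern 2, 5, 2, 5 repeats every 2 events.
These are the Wednesdays and Fridays of each week.
The following Friday is Jan 9 1998.
The following Wednesday is Jan 14 1998.
The following Friday is Jan 16 1998.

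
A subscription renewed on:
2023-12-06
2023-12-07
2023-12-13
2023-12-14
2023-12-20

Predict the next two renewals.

2023-12-21, 2023-12-27

Every event lands on a Wednesday or Thursday (gaps cycle 1, 6, 1, 6).
So the schedule is: every Wednesday and Thursday.
Next Thursday: 2023-12-21.
The following Wednesday is 2023-12-27.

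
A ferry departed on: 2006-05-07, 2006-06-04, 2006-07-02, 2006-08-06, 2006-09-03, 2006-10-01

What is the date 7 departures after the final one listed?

2007-05-06

These are Sundays at 28- or 35-day spacing (28, 28, 35, 28, 28).
The pattern: 1st Sunday of the month.
November 2006 — 1st Sunday is 2006-11-05.
December 2006 — 1st Sunday is 2006-12-03.
January 2007 — 1st Sunday is 2007-01-07.
February 2007 — 1st Sunday is 2007-02-04.
March 2007 — 1st Sunday is 2007-03-04.
1st Sunday of April 2007: 2007-04-01.
May 2007 — 1st Sunday is 2007-05-06.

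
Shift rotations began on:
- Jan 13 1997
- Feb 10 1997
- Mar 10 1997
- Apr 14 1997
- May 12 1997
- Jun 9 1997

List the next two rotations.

All dates are Mondays, 28, 28, 35, 28, 28 days apart.
Specifically, the 2nd Monday of each month.
July 1997 — 2nd Monday is Jul 14 1997.
August 1997 — 2nd Monday is Aug 11 1997.

Jul 14 1997, Aug 11 1997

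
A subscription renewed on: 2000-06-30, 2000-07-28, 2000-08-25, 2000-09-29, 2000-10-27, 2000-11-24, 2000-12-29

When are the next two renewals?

Every date is a Friday; gaps 28, 28, 35, 28, 28, 35 days.
Each is the last Friday of its month (at least one falls on the 29th or later, ruling out '4th Friday').
January 2001 ends with Friday 2001-01-26.
February 2001 ends with Friday 2001-02-23.

2001-01-26, 2001-02-23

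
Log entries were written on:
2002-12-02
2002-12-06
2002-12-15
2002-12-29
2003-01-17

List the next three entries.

2003-02-10, 2003-03-11, 2003-04-14

The spacing grows by 5 each time: 4, 9, 14, 19 days.
Next gap: 24 days. 2003-01-17 + 24 days = 2003-02-10.
Next gap: 29 days. 2003-02-10 + 29 days = 2003-03-11.
Next gap: 34 days. 2003-03-11 + 34 days = 2003-04-14.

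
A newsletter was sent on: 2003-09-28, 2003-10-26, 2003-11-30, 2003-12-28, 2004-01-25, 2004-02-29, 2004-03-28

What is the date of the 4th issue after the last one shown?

2004-07-25

Every date is a Sunday; gaps 28, 35, 28, 28, 35, 28 days.
Each is the last Sunday of its month (at least one falls on the 29th or later, ruling out '4th Sunday').
April 2004 ends with Sunday 2004-04-25.
May 2004 ends with Sunday 2004-05-30.
June 2004 ends with Sunday 2004-06-27.
Last Sunday of July 2004: 2004-07-25.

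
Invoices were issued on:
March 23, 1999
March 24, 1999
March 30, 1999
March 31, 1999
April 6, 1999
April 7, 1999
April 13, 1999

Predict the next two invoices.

The gap pattern 1, 6, 1, 6, 1, 6 repeats every 2 events.
These are the Tuesdays and Wednesdays of each week.
The following Wednesday is April 14, 1999.
The following Tuesday is April 20, 1999.

April 14, 1999; April 20, 1999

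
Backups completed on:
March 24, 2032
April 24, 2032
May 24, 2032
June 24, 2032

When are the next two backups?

July 24, 2032; August 24, 2032

Gaps: 31, 30, 31 days — not constant. Every event is on the 24th of the month.
Pattern: the 24th of each month.
July 2032: July 24, 2032.
August 2032: August 24, 2032.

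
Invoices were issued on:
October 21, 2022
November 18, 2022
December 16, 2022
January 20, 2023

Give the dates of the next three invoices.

February 17, 2023; March 17, 2023; April 21, 2023

These are Fridays at 28- or 35-day spacing (28, 28, 35).
The pattern: 3rd Friday of the month.
3rd Friday of February 2023: February 17, 2023.
3rd Friday of March 2023: March 17, 2023.
April 2023 — 3rd Friday is April 21, 2023.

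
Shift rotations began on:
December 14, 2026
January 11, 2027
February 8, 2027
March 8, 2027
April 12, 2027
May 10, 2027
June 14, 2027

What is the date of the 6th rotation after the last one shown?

Gaps: 28, 28, 28, 35, 28, 35 days — a mix of 28 and 35. Every date is a Monday.
Each is the 2nd Monday of its month.
2nd Monday of July 2027: July 12, 2027.
2nd Monday of August 2027: August 9, 2027.
September 2027 — 2nd Monday is September 13, 2027.
2nd Monday of October 2027: October 11, 2027.
2nd Monday of November 2027: November 8, 2027.
2nd Monday of December 2027: December 13, 2027.

December 13, 2027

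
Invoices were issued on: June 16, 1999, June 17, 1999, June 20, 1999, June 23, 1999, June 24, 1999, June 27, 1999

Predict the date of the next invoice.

June 30, 1999

Gaps: 1, 3, 3, 1, 3 days — not constant, but cyclic with period 3.
The events fall on every Wednesday, Thursday and Sunday.
Next Wednesday: June 30, 1999.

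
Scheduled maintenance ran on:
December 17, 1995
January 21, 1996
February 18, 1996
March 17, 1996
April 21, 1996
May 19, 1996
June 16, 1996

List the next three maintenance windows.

Gaps: 35, 28, 28, 35, 28, 28 days — a mix of 28 and 35. Every date is a Sunday.
Each is the 3rd Sunday of its month.
3rd Sunday of July 1996: July 21, 1996.
August 1996 — 3rd Sunday is August 18, 1996.
September 1996 — 3rd Sunday is September 15, 1996.

July 21, 1996; August 18, 1996; September 15, 1996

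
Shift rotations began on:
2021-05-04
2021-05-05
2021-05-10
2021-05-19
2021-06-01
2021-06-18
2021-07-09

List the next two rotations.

2021-08-03, 2021-09-01

Intervals are 1, 5, 9, 13, 17, 21 days — an arithmetic progression with common difference 4.
Next gap: 25 days. 2021-07-09 + 25 days = 2021-08-03.
Next gap: 29 days. 2021-08-03 + 29 days = 2021-09-01.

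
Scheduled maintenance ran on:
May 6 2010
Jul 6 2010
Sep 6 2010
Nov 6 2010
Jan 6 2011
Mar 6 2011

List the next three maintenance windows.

May 6 2011, Jul 6 2011, Sep 6 2011

The day-of-month is always 6 (61, 62, 61, 61, 59 days between events).
So this recurs on the 6th of every 2 months.
Next: May 2011 → May 6 2011.
Next: July 2011 → Jul 6 2011.
September 2011: Sep 6 2011.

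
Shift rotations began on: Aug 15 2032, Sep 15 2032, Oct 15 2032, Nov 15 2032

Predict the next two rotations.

The day-of-month is always 15 (31, 30, 31 days between events).
So this recurs on the 15th of each month.
December 2032: Dec 15 2032.
Next: January 2033 → Jan 15 2033.

Dec 15 2032, Jan 15 2033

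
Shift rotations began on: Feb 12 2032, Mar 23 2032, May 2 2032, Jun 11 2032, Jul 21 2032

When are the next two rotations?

Aug 30 2032, Oct 9 2032

The spacing is 40, 40, 40, 40 days — always 40 days.
Jul 21 2032 + 40 days = Aug 30 2032.
Aug 30 2032 + 40 days = Oct 9 2032.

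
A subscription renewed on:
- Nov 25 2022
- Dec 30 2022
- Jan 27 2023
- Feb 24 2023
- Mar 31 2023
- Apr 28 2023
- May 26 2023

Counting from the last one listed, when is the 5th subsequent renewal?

Every date is a Friday; gaps 35, 28, 28, 35, 28, 28 days.
Each is the last Friday of its month (at least one falls on the 29th or later, ruling out '4th Friday').
June 2023 ends with Friday Jun 30 2023.
July 2023 ends with Friday Jul 28 2023.
August 2023 ends with Friday Aug 25 2023.
September 2023 ends with Friday Sep 29 2023.
Last Friday of October 2023: Oct 27 2023.

Oct 27 2023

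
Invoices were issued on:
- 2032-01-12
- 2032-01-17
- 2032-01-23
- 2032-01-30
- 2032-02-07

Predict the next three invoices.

Intervals are 5, 6, 7, 8 days — an arithmetic progression with common difference 1.
Next gap: 9 days. 2032-02-07 + 9 days = 2032-02-16.
Next gap: 10 days. 2032-02-16 + 10 days = 2032-02-26.
Next gap: 11 days. 2032-02-26 + 11 days = 2032-03-08.

2032-02-16, 2032-02-26, 2032-03-08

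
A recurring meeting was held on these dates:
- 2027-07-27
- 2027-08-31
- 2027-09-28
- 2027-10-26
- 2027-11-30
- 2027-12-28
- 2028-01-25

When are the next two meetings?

These are Tuesdays with 35, 28, 28, 35, 28, 28-day gaps.
Each is the final Tuesday of its month — 2027-08-31 is past the 28th, so '4th Tuesday' doesn't fit.
Last Tuesday of February 2028: 2028-02-29.
March 2028 ends with Tuesday 2028-03-28.

2028-02-29, 2028-03-28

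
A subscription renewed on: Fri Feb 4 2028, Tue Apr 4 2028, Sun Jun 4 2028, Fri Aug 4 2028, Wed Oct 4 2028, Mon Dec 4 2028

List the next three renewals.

Gaps: 60, 61, 61, 61, 61 days — not constant. Every event is on the 4th of the month.
Pattern: the 4th of every 2 months.
Next: February 2029 → Sun Feb 4 2029.
Next: April 2029 → Wed Apr 4 2029.
Next: June 2029 → Mon Jun 4 2029.

Sun Feb 4 2029, Wed Apr 4 2029, Mon Jun 4 2029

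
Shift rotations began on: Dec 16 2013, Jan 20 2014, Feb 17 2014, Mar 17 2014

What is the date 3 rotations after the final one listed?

These are Mondays at 28- or 35-day spacing (35, 28, 28).
The pattern: 3rd Monday of the month.
3rd Monday of April 2014: Apr 21 2014.
May 2014 — 3rd Monday is May 19 2014.
3rd Monday of June 2014: Jun 16 2014.

Jun 16 2014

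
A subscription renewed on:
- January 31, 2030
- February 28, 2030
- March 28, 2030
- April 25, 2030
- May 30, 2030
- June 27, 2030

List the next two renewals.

July 25, 2030; August 29, 2030

All Thursdays; the gaps (28, 28, 28, 35, 28) vary with month length.
This is the last Thursday of each month.
July 2030 ends with Thursday July 25, 2030.
Last Thursday of August 2030: August 29, 2030.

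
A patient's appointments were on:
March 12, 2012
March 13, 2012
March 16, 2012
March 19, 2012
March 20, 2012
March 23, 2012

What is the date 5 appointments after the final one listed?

Gaps: 1, 3, 3, 1, 3 days — not constant, but cyclic with period 3.
The events fall on every Monday, Tuesday and Friday.
The following Monday is March 26, 2012.
Next Tuesday: March 27, 2012.
Next Friday: March 30, 2012.
The following Monday is April 2, 2012.
The following Tuesday is April 3, 2012.

April 3, 2012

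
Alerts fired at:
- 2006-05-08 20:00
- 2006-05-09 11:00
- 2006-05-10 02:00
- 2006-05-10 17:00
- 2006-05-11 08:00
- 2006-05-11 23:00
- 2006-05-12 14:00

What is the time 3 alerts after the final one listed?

The interval is a steady 15 hours (15, 15, 15, 15, 15, 15).
2006-05-12 14:00 + 15 h = 2006-05-13 05:00.
2006-05-13 05:00 + 15 h = 2006-05-13 20:00.
2006-05-13 20:00 + 15 h = 2006-05-14 11:00.

2006-05-14 11:00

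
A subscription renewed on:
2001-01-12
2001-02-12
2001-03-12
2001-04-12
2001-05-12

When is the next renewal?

2001-06-12

The day-of-month is always 12 (31, 28, 31, 30 days between events).
So this recurs on the 12th of each month.
June 2001: 2001-06-12.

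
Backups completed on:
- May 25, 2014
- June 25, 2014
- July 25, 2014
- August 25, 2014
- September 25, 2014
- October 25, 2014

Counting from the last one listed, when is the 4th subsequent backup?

February 25, 2015

The day-of-month is always 25 (31, 30, 31, 31, 30 days between events).
So this recurs on the 25th of each month.
November 2014: November 25, 2014.
December 2014: December 25, 2014.
Next: January 2015 → January 25, 2015.
Next: February 2015 → February 25, 2015.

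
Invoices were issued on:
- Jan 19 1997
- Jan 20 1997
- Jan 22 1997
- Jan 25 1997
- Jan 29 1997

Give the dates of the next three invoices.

Gaps: 1, 2, 3, 4 days — each gap is 1 larger than the previous one.
Next gap: 5 days. Jan 29 1997 + 5 days = Feb 3 1997.
Next gap: 6 days. Feb 3 1997 + 6 days = Feb 9 1997.
Next gap: 7 days. Feb 9 1997 + 7 days = Feb 16 1997.

Feb 3 1997, Feb 9 1997, Feb 16 1997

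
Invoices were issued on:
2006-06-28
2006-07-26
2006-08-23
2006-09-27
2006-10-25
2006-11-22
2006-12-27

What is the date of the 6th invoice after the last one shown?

2007-06-27

All dates are Wednesdays, 28, 28, 35, 28, 28, 35 days apart.
Specifically, the 4th Wednesday of each month.
4th Wednesday of January 2007: 2007-01-24.
February 2007 — 4th Wednesday is 2007-02-28.
March 2007 — 4th Wednesday is 2007-03-28.
4th Wednesday of April 2007: 2007-04-25.
4th Wednesday of May 2007: 2007-05-23.
June 2007 — 4th Wednesday is 2007-06-27.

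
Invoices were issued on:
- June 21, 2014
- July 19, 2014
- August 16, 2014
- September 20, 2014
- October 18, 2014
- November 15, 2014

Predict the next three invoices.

December 20, 2014; January 17, 2015; February 21, 2015

Gaps: 28, 28, 35, 28, 28 days — a mix of 28 and 35. Every date is a Saturday.
Each is the 3rd Saturday of its month.
December 2014 — 3rd Saturday is December 20, 2014.
3rd Saturday of January 2015: January 17, 2015.
3rd Saturday of February 2015: February 21, 2015.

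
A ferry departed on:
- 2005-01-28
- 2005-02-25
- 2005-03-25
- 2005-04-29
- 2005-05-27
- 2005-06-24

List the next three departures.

2005-07-29, 2005-08-26, 2005-09-30

Every date is a Friday; gaps 28, 28, 35, 28, 28 days.
Each is the last Friday of its month (at least one falls on the 29th or later, ruling out '4th Friday').
July 2005 ends with Friday 2005-07-29.
August 2005 ends with Friday 2005-08-26.
Last Friday of September 2005: 2005-09-30.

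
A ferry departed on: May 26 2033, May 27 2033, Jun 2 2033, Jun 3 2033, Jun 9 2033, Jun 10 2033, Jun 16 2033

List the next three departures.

Jun 17 2033, Jun 23 2033, Jun 24 2033

The gap pattern 1, 6, 1, 6, 1, 6 repeats every 2 events.
These are the Thursdays and Fridays of each week.
Next Friday: Jun 17 2033.
The following Thursday is Jun 23 2033.
The following Friday is Jun 24 2033.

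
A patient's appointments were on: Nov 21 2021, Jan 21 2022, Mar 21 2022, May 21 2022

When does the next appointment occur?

The day-of-month is always 21 (61, 59, 61 days between events).
So this recurs on the 21st of every 2 months.
Next: July 2022 → Jul 21 2022.

Jul 21 2022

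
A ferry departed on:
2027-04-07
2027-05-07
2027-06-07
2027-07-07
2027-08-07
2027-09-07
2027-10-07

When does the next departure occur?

2027-11-07

Each date is the 7th; the gaps (30, 31, 30, 31, 31, 30) track the month lengths.
The rule is the 7th of each month.
November 2027: 2027-11-07.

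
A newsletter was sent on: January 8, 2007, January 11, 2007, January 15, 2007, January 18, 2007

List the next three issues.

January 22, 2007; January 25, 2007; January 29, 2007

Every event lands on a Monday or Thursday (gaps cycle 3, 4, 3).
So the schedule is: every Monday and Thursday.
Next Monday: January 22, 2007.
The following Thursday is January 25, 2007.
Next Monday: January 29, 2007.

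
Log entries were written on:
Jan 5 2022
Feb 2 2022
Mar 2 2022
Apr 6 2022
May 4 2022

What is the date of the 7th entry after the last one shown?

These are Wednesdays at 28- or 35-day spacing (28, 28, 35, 28).
The pattern: 1st Wednesday of the month.
1st Wednesday of June 2022: Jun 1 2022.
1st Wednesday of July 2022: Jul 6 2022.
1st Wednesday of August 2022: Aug 3 2022.
September 2022 — 1st Wednesday is Sep 7 2022.
1st Wednesday of October 2022: Oct 5 2022.
November 2022 — 1st Wednesday is Nov 2 2022.
December 2022 — 1st Wednesday is Dec 7 2022.

Dec 7 2022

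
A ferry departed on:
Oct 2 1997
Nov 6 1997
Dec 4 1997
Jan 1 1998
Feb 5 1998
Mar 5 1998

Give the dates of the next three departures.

Apr 2 1998, May 7 1998, Jun 4 1998

Gaps: 35, 28, 28, 35, 28 days — a mix of 28 and 35. Every date is a Thursday.
Each is the 1st Thursday of its month.
April 1998 — 1st Thursday is Apr 2 1998.
May 1998 — 1st Thursday is May 7 1998.
June 1998 — 1st Thursday is Jun 4 1998.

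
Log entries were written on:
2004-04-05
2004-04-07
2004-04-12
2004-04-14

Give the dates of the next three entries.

Every event lands on a Monday or Wednesday (gaps cycle 2, 5, 2).
So the schedule is: every Monday and Wednesday.
The following Monday is 2004-04-19.
Next Wednesday: 2004-04-21.
Next Monday: 2004-04-26.

2004-04-19, 2004-04-21, 2004-04-26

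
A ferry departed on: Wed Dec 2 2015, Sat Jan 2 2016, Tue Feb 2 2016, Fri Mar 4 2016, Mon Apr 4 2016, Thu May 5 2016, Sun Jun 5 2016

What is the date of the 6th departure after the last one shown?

Gaps between consecutive events: 31, 31, 31, 31, 31, 31 days — a constant 31-day interval.
Sun Jun 5 2016 + 31 days = Wed Jul 6 2016.
Wed Jul 6 2016 + 31 days = Sat Aug 6 2016.
Sat Aug 6 2016 + 31 days = Tue Sep 6 2016.
Tue Sep 6 2016 + 31 days = Fri Oct 7 2016.
Fri Oct 7 2016 + 31 days = Mon Nov 7 2016.
Mon Nov 7 2016 + 31 days = Thu Dec 8 2016.

Thu Dec 8 2016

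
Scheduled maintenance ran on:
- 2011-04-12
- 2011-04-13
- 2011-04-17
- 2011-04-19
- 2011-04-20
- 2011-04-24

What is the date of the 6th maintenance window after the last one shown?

2011-05-08

Gaps: 1, 4, 2, 1, 4 days — not constant, but cyclic with period 3.
The events fall on every Tuesday, Wednesday and Sunday.
Next Tuesday: 2011-04-26.
The following Wednesday is 2011-04-27.
Next Sunday: 2011-05-01.
Next Tuesday: 2011-05-03.
Next Wednesday: 2011-05-04.
Next Sunday: 2011-05-08.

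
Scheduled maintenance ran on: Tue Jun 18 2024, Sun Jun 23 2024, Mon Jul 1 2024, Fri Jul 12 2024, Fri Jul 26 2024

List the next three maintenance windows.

Gaps: 5, 8, 11, 14 days — each gap is 3 larger than the previous one.
Next gap: 17 days. Fri Jul 26 2024 + 17 days = Mon Aug 12 2024.
Next gap: 20 days. Mon Aug 12 2024 + 20 days = Sun Sep 1 2024.
Next gap: 23 days. Sun Sep 1 2024 + 23 days = Tue Sep 24 2024.

Mon Aug 12 2024, Sun Sep 1 2024, Tue Sep 24 2024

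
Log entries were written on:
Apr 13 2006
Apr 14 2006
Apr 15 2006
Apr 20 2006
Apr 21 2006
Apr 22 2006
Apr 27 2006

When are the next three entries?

Apr 28 2006, Apr 29 2006, May 4 2006

Every event lands on a Thursday or Friday or Saturday (gaps cycle 1, 1, 5, 1, 1, 5).
So the schedule is: every Thursday, Friday and Saturday.
Next Friday: Apr 28 2006.
Next Saturday: Apr 29 2006.
Next Thursday: May 4 2006.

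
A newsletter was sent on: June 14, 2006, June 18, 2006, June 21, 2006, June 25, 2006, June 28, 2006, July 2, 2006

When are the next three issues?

Every event lands on a Wednesday or Sunday (gaps cycle 4, 3, 4, 3, 4).
So the schedule is: every Wednesday and Sunday.
Next Wednesday: July 5, 2006.
Next Sunday: July 9, 2006.
Next Wednesday: July 12, 2006.

July 5, 2006; July 9, 2006; July 12, 2006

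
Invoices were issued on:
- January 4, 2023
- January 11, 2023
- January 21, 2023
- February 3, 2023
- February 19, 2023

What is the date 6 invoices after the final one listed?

July 28, 2023

The spacing grows by 3 each time: 7, 10, 13, 16 days.
Next gap: 19 days. February 19, 2023 + 19 days = March 10, 2023.
Next gap: 22 days. March 10, 2023 + 22 days = April 1, 2023.
Next gap: 25 days. April 1, 2023 + 25 days = April 26, 2023.
Next gap: 28 days. April 26, 2023 + 28 days = May 24, 2023.
Next gap: 31 days. May 24, 2023 + 31 days = June 24, 2023.
Next gap: 34 days. June 24, 2023 + 34 days = July 28, 2023.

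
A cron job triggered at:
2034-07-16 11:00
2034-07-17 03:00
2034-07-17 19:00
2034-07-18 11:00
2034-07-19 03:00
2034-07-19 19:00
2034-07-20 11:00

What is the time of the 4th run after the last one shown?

The interval is a steady 16 hours (16, 16, 16, 16, 16, 16).
2034-07-20 11:00 + 16 h = 2034-07-21 03:00.
2034-07-21 03:00 + 16 h = 2034-07-21 19:00.
2034-07-21 19:00 + 16 h = 2034-07-22 11:00.
2034-07-22 11:00 + 16 h = 2034-07-23 03:00.

2034-07-23 03:00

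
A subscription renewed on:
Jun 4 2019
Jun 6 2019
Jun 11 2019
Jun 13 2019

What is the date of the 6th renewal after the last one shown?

The gap pattern 2, 5, 2 repeats every 2 events.
These are the Tuesdays and Thursdays of each week.
The following Tuesday is Jun 18 2019.
The following Thursday is Jun 20 2019.
Next Tuesday: Jun 25 2019.
The following Thursday is Jun 27 2019.
Next Tuesday: Jul 2 2019.
The following Thursday is Jul 4 2019.

Jul 4 2019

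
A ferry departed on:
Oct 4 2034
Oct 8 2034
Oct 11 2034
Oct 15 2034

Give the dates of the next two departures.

Oct 18 2034, Oct 22 2034

The gap pattern 4, 3, 4 repeats every 2 events.
These are the Wednesdays and Sundays of each week.
The following Wednesday is Oct 18 2034.
The following Sunday is Oct 22 2034.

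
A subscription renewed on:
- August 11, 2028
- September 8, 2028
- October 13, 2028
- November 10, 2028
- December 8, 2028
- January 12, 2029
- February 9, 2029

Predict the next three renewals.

March 9, 2029; April 13, 2029; May 11, 2029

Gaps: 28, 35, 28, 28, 35, 28 days — a mix of 28 and 35. Every date is a Friday.
Each is the 2nd Friday of its month.
2nd Friday of March 2029: March 9, 2029.
2nd Friday of April 2029: April 13, 2029.
2nd Friday of May 2029: May 11, 2029.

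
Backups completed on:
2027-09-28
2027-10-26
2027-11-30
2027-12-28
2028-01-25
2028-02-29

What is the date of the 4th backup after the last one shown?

Every date is a Tuesday; gaps 28, 35, 28, 28, 35 days.
Each is the last Tuesday of its month (at least one falls on the 29th or later, ruling out '4th Tuesday').
March 2028 ends with Tuesday 2028-03-28.
Last Tuesday of April 2028: 2028-04-25.
Last Tuesday of May 2028: 2028-05-30.
June 2028 ends with Tuesday 2028-06-27.

2028-06-27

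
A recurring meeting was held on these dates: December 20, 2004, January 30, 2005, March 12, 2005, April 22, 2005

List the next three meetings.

The spacing is 41, 41, 41 days — always 41 days.
April 22, 2005 + 41 days = June 2, 2005.
June 2, 2005 + 41 days = July 13, 2005.
July 13, 2005 + 41 days = August 23, 2005.

June 2, 2005; July 13, 2005; August 23, 2005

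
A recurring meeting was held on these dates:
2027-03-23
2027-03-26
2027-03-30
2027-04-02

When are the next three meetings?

The gap pattern 3, 4, 3 repeats every 2 events.
These are the Tuesdays and Fridays of each week.
Next Tuesday: 2027-04-06.
The following Friday is 2027-04-09.
Next Tuesday: 2027-04-13.

2027-04-06, 2027-04-09, 2027-04-13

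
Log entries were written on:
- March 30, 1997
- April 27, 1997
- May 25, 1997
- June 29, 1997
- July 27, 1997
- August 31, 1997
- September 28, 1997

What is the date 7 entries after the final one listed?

April 26, 1998

All Sundays; the gaps (28, 28, 35, 28, 35, 28) vary with month length.
This is the last Sunday of each month.
Last Sunday of October 1997: October 26, 1997.
November 1997 ends with Sunday November 30, 1997.
Last Sunday of December 1997: December 28, 1997.
January 1998 ends with Sunday January 25, 1998.
February 1998 ends with Sunday February 22, 1998.
Last Sunday of March 1998: March 29, 1998.
April 1998 ends with Sunday April 26, 1998.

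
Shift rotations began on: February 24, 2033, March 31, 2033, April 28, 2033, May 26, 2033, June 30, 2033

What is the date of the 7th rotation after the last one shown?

January 26, 2034

Every date is a Thursday; gaps 35, 28, 28, 35 days.
Each is the last Thursday of its month (at least one falls on the 29th or later, ruling out '4th Thursday').
Last Thursday of July 2033: July 28, 2033.
Last Thursday of August 2033: August 25, 2033.
September 2033 ends with Thursday September 29, 2033.
October 2033 ends with Thursday October 27, 2033.
Last Thursday of November 2033: November 24, 2033.
December 2033 ends with Thursday December 29, 2033.
Last Thursday of January 2034: January 26, 2034.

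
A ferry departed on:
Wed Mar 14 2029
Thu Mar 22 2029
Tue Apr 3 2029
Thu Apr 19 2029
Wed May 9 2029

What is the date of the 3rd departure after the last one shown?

Gaps: 8, 12, 16, 20 days — each gap is 4 larger than the previous one.
Next gap: 24 days. Wed May 9 2029 + 24 days = Sat Jun 2 2029.
Next gap: 28 days. Sat Jun 2 2029 + 28 days = Sat Jun 30 2029.
Next gap: 32 days. Sat Jun 30 2029 + 32 days = Wed Aug 1 2029.

Wed Aug 1 2029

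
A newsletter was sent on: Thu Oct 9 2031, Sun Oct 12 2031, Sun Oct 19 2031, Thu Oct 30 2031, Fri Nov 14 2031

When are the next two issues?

Wed Dec 3 2031, Fri Dec 26 2031

Gaps: 3, 7, 11, 15 days — each gap is 4 larger than the previous one.
Next gap: 19 days. Fri Nov 14 2031 + 19 days = Wed Dec 3 2031.
Next gap: 23 days. Wed Dec 3 2031 + 23 days = Fri Dec 26 2031.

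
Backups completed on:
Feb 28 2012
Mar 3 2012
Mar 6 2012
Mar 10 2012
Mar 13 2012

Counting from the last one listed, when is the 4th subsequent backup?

Every event lands on a Tuesday or Saturday (gaps cycle 4, 3, 4, 3).
So the schedule is: every Tuesday and Saturday.
The following Saturday is Mar 17 2012.
The following Tuesday is Mar 20 2012.
The following Saturday is Mar 24 2012.
The following Tuesday is Mar 27 2012.

Mar 27 2012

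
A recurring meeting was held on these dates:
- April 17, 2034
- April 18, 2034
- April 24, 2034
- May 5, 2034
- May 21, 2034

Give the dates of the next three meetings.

June 11, 2034; July 7, 2034; August 7, 2034

Intervals are 1, 6, 11, 16 days — an arithmetic progression with common difference 5.
Next gap: 21 days. May 21, 2034 + 21 days = June 11, 2034.
Next gap: 26 days. June 11, 2034 + 26 days = July 7, 2034.
Next gap: 31 days. July 7, 2034 + 31 days = August 7, 2034.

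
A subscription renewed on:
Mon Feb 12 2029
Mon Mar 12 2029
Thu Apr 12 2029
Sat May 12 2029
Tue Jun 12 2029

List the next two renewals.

The day-of-month is always 12 (28, 31, 30, 31 days between events).
So this recurs on the 12th of each month.
Next: July 2029 → Thu Jul 12 2029.
August 2029: Sun Aug 12 2029.

Thu Jul 12 2029, Sun Aug 12 2029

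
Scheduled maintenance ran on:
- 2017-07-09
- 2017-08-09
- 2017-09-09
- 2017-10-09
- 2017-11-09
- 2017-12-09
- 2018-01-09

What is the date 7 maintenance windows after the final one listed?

2018-08-09

The day-of-month is always 9 (31, 31, 30, 31, 30, 31 days between events).
So this recurs on the 9th of each month.
February 2018: 2018-02-09.
Next: March 2018 → 2018-03-09.
Next: April 2018 → 2018-04-09.
May 2018: 2018-05-09.
Next: June 2018 → 2018-06-09.
Next: July 2018 → 2018-07-09.
Next: August 2018 → 2018-08-09.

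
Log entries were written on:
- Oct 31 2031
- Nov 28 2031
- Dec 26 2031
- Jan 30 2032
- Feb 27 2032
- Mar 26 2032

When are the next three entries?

Every date is a Friday; gaps 28, 28, 35, 28, 28 days.
Each is the last Friday of its month (at least one falls on the 29th or later, ruling out '4th Friday').
April 2032 ends with Friday Apr 30 2032.
May 2032 ends with Friday May 28 2032.
Last Friday of June 2032: Jun 25 2032.

Apr 30 2032, May 28 2032, Jun 25 2032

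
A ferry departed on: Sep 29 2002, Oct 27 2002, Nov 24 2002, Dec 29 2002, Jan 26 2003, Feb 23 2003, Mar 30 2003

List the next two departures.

Apr 27 2003, May 25 2003

These are Sundays with 28, 28, 35, 28, 28, 35-day gaps.
Each is the final Sunday of its month — Sep 29 2002 is past the 28th, so '4th Sunday' doesn't fit.
Last Sunday of April 2003: Apr 27 2003.
May 2003 ends with Sunday May 25 2003.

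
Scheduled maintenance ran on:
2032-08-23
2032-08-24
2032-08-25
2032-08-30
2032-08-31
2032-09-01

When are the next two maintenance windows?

2032-09-06, 2032-09-07

The gap pattern 1, 1, 5, 1, 1 repeats every 3 events.
These are the Mondays, Tuesdays and Wednesdays of each week.
The following Monday is 2032-09-06.
The following Tuesday is 2032-09-07.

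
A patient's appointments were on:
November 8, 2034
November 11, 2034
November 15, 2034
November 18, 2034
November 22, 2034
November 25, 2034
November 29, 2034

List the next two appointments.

Every event lands on a Wednesday or Saturday (gaps cycle 3, 4, 3, 4, 3, 4).
So the schedule is: every Wednesday and Saturday.
Next Saturday: December 2, 2034.
Next Wednesday: December 6, 2034.

December 2, 2034; December 6, 2034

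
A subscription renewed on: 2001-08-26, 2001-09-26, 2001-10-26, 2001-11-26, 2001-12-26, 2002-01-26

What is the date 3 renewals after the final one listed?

Each date is the 26th; the gaps (31, 30, 31, 30, 31) track the month lengths.
The rule is the 26th of each month.
Next: February 2002 → 2002-02-26.
March 2002: 2002-03-26.
April 2002: 2002-04-26.

2002-04-26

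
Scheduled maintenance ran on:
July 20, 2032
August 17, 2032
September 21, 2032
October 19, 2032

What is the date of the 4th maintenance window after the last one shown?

February 15, 2033

All dates are Tuesdays, 28, 35, 28 days apart.
Specifically, the 3rd Tuesday of each month.
November 2032 — 3rd Tuesday is November 16, 2032.
December 2032 — 3rd Tuesday is December 21, 2032.
3rd Tuesday of January 2033: January 18, 2033.
3rd Tuesday of February 2033: February 15, 2033.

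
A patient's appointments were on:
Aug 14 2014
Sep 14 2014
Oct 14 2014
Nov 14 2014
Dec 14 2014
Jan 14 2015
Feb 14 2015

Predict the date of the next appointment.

Mar 14 2015

The day-of-month is always 14 (31, 30, 31, 30, 31, 31 days between events).
So this recurs on the 14th of each month.
Next: March 2015 → Mar 14 2015.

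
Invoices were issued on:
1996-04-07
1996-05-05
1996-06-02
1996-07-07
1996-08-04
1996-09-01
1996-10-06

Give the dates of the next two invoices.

1996-11-03, 1996-12-01

All dates are Sundays, 28, 28, 35, 28, 28, 35 days apart.
Specifically, the 1st Sunday of each month.
1st Sunday of November 1996: 1996-11-03.
1st Sunday of December 1996: 1996-12-01.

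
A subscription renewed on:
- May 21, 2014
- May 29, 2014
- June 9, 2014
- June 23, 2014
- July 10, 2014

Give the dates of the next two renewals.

Gaps: 8, 11, 14, 17 days — each gap is 3 larger than the previous one.
Next gap: 20 days. July 10, 2014 + 20 days = July 30, 2014.
Next gap: 23 days. July 30, 2014 + 23 days = August 22, 2014.

July 30, 2014; August 22, 2014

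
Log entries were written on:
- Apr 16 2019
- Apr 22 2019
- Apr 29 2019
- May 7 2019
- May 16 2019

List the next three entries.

May 26 2019, Jun 6 2019, Jun 18 2019

The spacing grows by 1 each time: 6, 7, 8, 9 days.
Next gap: 10 days. May 16 2019 + 10 days = May 26 2019.
Next gap: 11 days. May 26 2019 + 11 days = Jun 6 2019.
Next gap: 12 days. Jun 6 2019 + 12 days = Jun 18 2019.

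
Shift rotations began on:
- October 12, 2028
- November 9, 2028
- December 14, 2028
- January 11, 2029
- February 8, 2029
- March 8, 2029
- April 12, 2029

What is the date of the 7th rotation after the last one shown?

Gaps: 28, 35, 28, 28, 28, 35 days — a mix of 28 and 35. Every date is a Thursday.
Each is the 2nd Thursday of its month.
May 2029 — 2nd Thursday is May 10, 2029.
2nd Thursday of June 2029: June 14, 2029.
2nd Thursday of July 2029: July 12, 2029.
2nd Thursday of August 2029: August 9, 2029.
2nd Thursday of September 2029: September 13, 2029.
October 2029 — 2nd Thursday is October 11, 2029.
2nd Thursday of November 2029: November 8, 2029.

November 8, 2029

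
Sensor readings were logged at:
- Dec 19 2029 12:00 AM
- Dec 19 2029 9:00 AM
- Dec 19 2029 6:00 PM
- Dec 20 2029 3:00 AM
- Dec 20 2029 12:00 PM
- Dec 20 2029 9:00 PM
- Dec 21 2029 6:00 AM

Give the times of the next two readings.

The interval is a steady 9 hours (9, 9, 9, 9, 9, 9).
Dec 21 2029 6:00 AM + 9 h = Dec 21 2029 3:00 PM.
Dec 21 2029 3:00 PM + 9 h = Dec 22 2029 12:00 AM.

Dec 21 2029 3:00 PM, Dec 22 2029 12:00 AM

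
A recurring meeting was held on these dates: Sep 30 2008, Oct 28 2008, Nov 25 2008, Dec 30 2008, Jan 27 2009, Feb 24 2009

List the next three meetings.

All Tuesdays; the gaps (28, 28, 35, 28, 28) vary with month length.
This is the last Tuesday of each month.
March 2009 ends with Tuesday Mar 31 2009.
April 2009 ends with Tuesday Apr 28 2009.
Last Tuesday of May 2009: May 26 2009.

Mar 31 2009, Apr 28 2009, May 26 2009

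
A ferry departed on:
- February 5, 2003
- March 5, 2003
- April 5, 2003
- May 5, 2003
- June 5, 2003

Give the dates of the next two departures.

July 5, 2003; August 5, 2003

The day-of-month is always 5 (28, 31, 30, 31 days between events).
So this recurs on the 5th of each month.
July 2003: July 5, 2003.
August 2003: August 5, 2003.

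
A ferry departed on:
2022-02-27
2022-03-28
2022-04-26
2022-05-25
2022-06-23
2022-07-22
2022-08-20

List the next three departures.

2022-09-18, 2022-10-17, 2022-11-15

Gaps between consecutive events: 29, 29, 29, 29, 29, 29 days — a constant 29-day interval.
2022-08-20 + 29 days = 2022-09-18.
2022-09-18 + 29 days = 2022-10-17.
2022-10-17 + 29 days = 2022-11-15.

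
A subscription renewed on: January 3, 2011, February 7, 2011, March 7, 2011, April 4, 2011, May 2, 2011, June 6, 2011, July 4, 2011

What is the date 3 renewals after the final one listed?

October 3, 2011

All dates are Mondays, 35, 28, 28, 28, 35, 28 days apart.
Specifically, the 1st Monday of each month.
1st Monday of August 2011: August 1, 2011.
1st Monday of September 2011: September 5, 2011.
October 2011 — 1st Monday is October 3, 2011.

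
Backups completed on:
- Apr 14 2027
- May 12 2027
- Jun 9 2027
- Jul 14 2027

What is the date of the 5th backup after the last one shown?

These are Wednesdays at 28- or 35-day spacing (28, 28, 35).
The pattern: 2nd Wednesday of the month.
2nd Wednesday of August 2027: Aug 11 2027.
September 2027 — 2nd Wednesday is Sep 8 2027.
October 2027 — 2nd Wednesday is Oct 13 2027.
November 2027 — 2nd Wednesday is Nov 10 2027.
2nd Wednesday of December 2027: Dec 8 2027.

Dec 8 2027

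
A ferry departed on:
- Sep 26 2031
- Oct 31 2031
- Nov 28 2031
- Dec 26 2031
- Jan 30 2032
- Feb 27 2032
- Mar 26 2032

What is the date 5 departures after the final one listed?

Every date is a Friday; gaps 35, 28, 28, 35, 28, 28 days.
Each is the last Friday of its month (at least one falls on the 29th or later, ruling out '4th Friday').
April 2032 ends with Friday Apr 30 2032.
May 2032 ends with Friday May 28 2032.
June 2032 ends with Friday Jun 25 2032.
July 2032 ends with Friday Jul 30 2032.
Last Friday of August 2032: Aug 27 2032.

Aug 27 2032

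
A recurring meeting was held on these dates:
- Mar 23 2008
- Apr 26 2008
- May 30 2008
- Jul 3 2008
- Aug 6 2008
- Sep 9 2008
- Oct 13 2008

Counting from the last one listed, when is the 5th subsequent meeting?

Apr 1 2009

Every event comes 34 days after the last (34, 34, 34, 34, 34, 34).
Oct 13 2008 + 34 days = Nov 16 2008.
Nov 16 2008 + 34 days = Dec 20 2008.
Dec 20 2008 + 34 days = Jan 23 2009.
Jan 23 2009 + 34 days = Feb 26 2009.
Feb 26 2009 + 34 days = Apr 1 2009.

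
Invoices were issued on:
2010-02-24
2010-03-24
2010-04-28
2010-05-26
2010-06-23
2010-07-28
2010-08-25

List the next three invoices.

Gaps: 28, 35, 28, 28, 35, 28 days — a mix of 28 and 35. Every date is a Wednesday.
Each is the 4th Wednesday of its month.
4th Wednesday of September 2010: 2010-09-22.
4th Wednesday of October 2010: 2010-10-27.
November 2010 — 4th Wednesday is 2010-11-24.

2010-09-22, 2010-10-27, 2010-11-24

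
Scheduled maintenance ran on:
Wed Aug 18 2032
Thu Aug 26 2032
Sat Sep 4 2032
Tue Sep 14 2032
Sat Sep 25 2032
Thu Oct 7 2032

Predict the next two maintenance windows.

Gaps: 8, 9, 10, 11, 12 days — each gap is 1 larger than the previous one.
Next gap: 13 days. Thu Oct 7 2032 + 13 days = Wed Oct 20 2032.
Next gap: 14 days. Wed Oct 20 2032 + 14 days = Wed Nov 3 2032.

Wed Oct 20 2032, Wed Nov 3 2032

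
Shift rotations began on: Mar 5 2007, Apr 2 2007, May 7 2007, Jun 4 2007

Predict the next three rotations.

These are Mondays at 28- or 35-day spacing (28, 35, 28).
The pattern: 1st Monday of the month.
1st Monday of July 2007: Jul 2 2007.
1st Monday of August 2007: Aug 6 2007.
1st Monday of September 2007: Sep 3 2007.

Jul 2 2007, Aug 6 2007, Sep 3 2007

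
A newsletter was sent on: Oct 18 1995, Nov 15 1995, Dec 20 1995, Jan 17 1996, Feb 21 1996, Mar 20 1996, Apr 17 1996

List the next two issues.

Gaps: 28, 35, 28, 35, 28, 28 days — a mix of 28 and 35. Every date is a Wednesday.
Each is the 3rd Wednesday of its month.
3rd Wednesday of May 1996: May 15 1996.
3rd Wednesday of June 1996: Jun 19 1996.

May 15 1996, Jun 19 1996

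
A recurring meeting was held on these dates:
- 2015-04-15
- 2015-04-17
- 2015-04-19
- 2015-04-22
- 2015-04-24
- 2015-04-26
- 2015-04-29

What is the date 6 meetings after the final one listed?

Every event lands on a Wednesday or Friday or Sunday (gaps cycle 2, 2, 3, 2, 2, 3).
So the schedule is: every Wednesday, Friday and Sunday.
The following Friday is 2015-05-01.
The following Sunday is 2015-05-03.
Next Wednesday: 2015-05-06.
Next Friday: 2015-05-08.
Next Sunday: 2015-05-10.
Next Wednesday: 2015-05-13.

2015-05-13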